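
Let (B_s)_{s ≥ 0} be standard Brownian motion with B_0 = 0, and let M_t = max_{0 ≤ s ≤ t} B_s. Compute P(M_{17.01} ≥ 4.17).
P(M_{17.01} ≥ 4.17) = 2·P(B_{17.01} ≥ 4.17) = 2(1 − Φ(4.17/√17.01)) ≈ 0.3120

By the reflection principle for Brownian motion, P(M_t ≥ a) = 2 · P(B_t ≥ a) for a ≥ 0. Since B_t ~ N(0, t), P(B_t ≥ 4.17) = 1 − Φ(4.17/√t) = 1 − Φ(4.17/√17.01) = 1 − Φ(1.0111). So
  P(M_{17.01} ≥ 4.17) = 2(1 − Φ(1.0111)) ≈ 0.3120.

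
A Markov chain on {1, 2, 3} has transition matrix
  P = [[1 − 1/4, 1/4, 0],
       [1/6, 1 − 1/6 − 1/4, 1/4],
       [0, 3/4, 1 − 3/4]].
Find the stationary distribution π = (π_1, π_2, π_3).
π = (1/3, 1/2, 1/6)

This is a birth-death chain on three states, which satisfies detailed balance: π_1 · P_{12} = π_2 · P_{21} and π_2 · P_{23} = π_3 · P_{32}.
From π_1 · 1/4 = π_2 · 1/6: π_2/π_1 = (1/4)/(1/6) = 3/2.
From π_2 · 1/4 = π_3 · 3/4: π_3/π_2 = (1/4)/(3/4) = 1/3.
Take π_1 proportional to 1; then unnormalized π = (1, 3/2, 1/2). Normalize by dividing by the sum 3:
  π = (1/3, 1/2, 1/6).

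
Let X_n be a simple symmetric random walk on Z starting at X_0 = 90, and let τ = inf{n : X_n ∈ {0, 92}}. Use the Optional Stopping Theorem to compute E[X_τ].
E[X_τ] = 90

X_n is a martingale and τ is a bounded-mean stopping time (indeed τ is finite a.s. with bounded expectation since the walk is in a bounded region). By the OST, E[X_τ] = E[X_0] = 90. Equivalently: E[X_τ] = 92 · P(hit 92 first) + 0 · P(hit 0 first) = 92 · (90/92) = 90.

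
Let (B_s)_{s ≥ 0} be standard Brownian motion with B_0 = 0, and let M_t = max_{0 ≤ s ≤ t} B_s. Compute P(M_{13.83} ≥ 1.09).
P(M_{13.83} ≥ 1.09) = 2·P(B_{13.83} ≥ 1.09) = 2(1 − Φ(1.09/√13.83)) ≈ 0.7694

By the reflection principle for Brownian motion, P(M_t ≥ a) = 2 · P(B_t ≥ a) for a ≥ 0. Since B_t ~ N(0, t), P(B_t ≥ 1.09) = 1 − Φ(1.09/√t) = 1 − Φ(1.09/√13.83) = 1 − Φ(0.2931). So
  P(M_{13.83} ≥ 1.09) = 2(1 − Φ(0.2931)) ≈ 0.7694.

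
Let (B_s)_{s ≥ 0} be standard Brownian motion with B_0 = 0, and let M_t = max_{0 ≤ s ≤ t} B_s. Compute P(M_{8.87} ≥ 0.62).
P(M_{8.87} ≥ 0.62) = 2·P(B_{8.87} ≥ 0.62) = 2(1 − Φ(0.62/√8.87)) ≈ 0.8351

By the reflection principle for Brownian motion, P(M_t ≥ a) = 2 · P(B_t ≥ a) for a ≥ 0. Since B_t ~ N(0, t), P(B_t ≥ 0.62) = 1 − Φ(0.62/√t) = 1 − Φ(0.62/√8.87) = 1 − Φ(0.2082). So
  P(M_{8.87} ≥ 0.62) = 2(1 − Φ(0.2082)) ≈ 0.8351.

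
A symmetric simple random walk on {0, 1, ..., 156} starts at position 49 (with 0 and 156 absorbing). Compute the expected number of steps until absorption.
E[τ | X_0 = 49] = 5243

Let v_k = E[τ | X_0 = k]. Boundary: v_0 = v_156 = 0. Recurrence: v_k = 1 + (v_{k-1} + v_{k+1})/2 for 1 ≤ k ≤ 155. The particular solution to v_k − (v_{k-1} + v_{k+1})/2 = 1 is v_k = −k^2. Adding homogeneous solution A + B k and matching boundaries gives v_k = k (156 − k). Substituting k = 49: v_49 = 49 · 107 = 5243.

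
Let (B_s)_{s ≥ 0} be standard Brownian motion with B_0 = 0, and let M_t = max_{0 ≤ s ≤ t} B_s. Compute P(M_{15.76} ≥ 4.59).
P(M_{15.76} ≥ 4.59) = 2·P(B_{15.76} ≥ 4.59) = 2(1 − Φ(4.59/√15.76)) ≈ 0.2476

By the reflection principle for Brownian motion, P(M_t ≥ a) = 2 · P(B_t ≥ a) for a ≥ 0. Since B_t ~ N(0, t), P(B_t ≥ 4.59) = 1 − Φ(4.59/√t) = 1 − Φ(4.59/√15.76) = 1 − Φ(1.1562). So
  P(M_{15.76} ≥ 4.59) = 2(1 − Φ(1.1562)) ≈ 0.2476.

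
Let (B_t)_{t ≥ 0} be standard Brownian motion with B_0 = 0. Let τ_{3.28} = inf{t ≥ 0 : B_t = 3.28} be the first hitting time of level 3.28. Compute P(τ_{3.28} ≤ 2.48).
P(τ_{3.28} ≤ 2.48) = 2(1 − Φ(3.28/√2.48)) = 2(1 − Φ(2.0828)) ≈ 0.0373

By the reflection principle for standard BM, P(τ_b ≤ t) = 2 · P(B_t ≥ b). Since B_t ~ N(0, t), P(B_t ≥ 3.28) = 1 − Φ(3.28/√t) = 1 − Φ(3.28/√2.48) = 1 − Φ(2.0828) ≈ 0.01863. Doubling: P(τ_{3.28} ≤ 2.48) ≈ 2 · 0.01863 = 0.03726 ≈ 0.0373.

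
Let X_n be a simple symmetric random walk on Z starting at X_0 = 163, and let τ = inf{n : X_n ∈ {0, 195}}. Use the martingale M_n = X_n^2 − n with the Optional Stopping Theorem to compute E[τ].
E[τ] = 5216

M_n = X_n^2 − n is a martingale (since E[X_{n+1}^2 | F_n] = X_n^2 + 1). By OST (τ has finite mean in a bounded region), E[M_τ] = E[M_0] = X_0^2 − 0 = 163^2 = 26569. Also E[M_τ] = E[X_τ^2] − E[τ]. The walk exits at 0 or 195, with P(hit 195 first) = 163/195, so E[X_τ^2] = 195^2 · 163/195 + 0 = 31785. Thus E[τ] = E[X_τ^2] − E[M_τ] = 31785 − 26569 = 5216 = 163(195 − 163) = 5216.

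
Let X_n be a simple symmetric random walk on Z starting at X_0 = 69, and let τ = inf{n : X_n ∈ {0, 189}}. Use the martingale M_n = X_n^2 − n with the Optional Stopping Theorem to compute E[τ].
E[τ] = 8280

M_n = X_n^2 − n is a martingale (since E[X_{n+1}^2 | F_n] = X_n^2 + 1). By OST (τ has finite mean in a bounded region), E[M_τ] = E[M_0] = X_0^2 − 0 = 69^2 = 4761. Also E[M_τ] = E[X_τ^2] − E[τ]. The walk exits at 0 or 189, with P(hit 189 first) = 69/189, so E[X_τ^2] = 189^2 · 69/189 + 0 = 13041. Thus E[τ] = E[X_τ^2] − E[M_τ] = 13041 − 4761 = 8280 = 69(189 − 69) = 8280.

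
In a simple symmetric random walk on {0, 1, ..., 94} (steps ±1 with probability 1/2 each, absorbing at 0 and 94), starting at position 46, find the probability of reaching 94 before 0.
P(hit 94 before 0) = 46/94 = 23/47

Let u_k = P(hit 94 before 0 | start at k). Then u_0 = 0, u_94 = 1, and u_k = u_{k-1}/2 + u_{k+1}/2 for 1 ≤ k ≤ 93. This harmonic recurrence is solved by u_k = k/94, giving u_46 = 46/94 = 23/47.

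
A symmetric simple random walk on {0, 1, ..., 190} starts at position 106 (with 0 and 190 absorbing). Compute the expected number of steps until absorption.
E[τ | X_0 = 106] = 8904

Let v_k = E[τ | X_0 = k]. Boundary: v_0 = v_190 = 0. Recurrence: v_k = 1 + (v_{k-1} + v_{k+1})/2 for 1 ≤ k ≤ 189. The particular solution to v_k − (v_{k-1} + v_{k+1})/2 = 1 is v_k = −k^2. Adding homogeneous solution A + B k and matching boundaries gives v_k = k (190 − k). Substituting k = 106: v_106 = 106 · 84 = 8904.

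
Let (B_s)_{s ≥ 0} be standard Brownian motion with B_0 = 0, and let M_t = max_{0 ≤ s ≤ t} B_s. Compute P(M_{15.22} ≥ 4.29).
P(M_{15.22} ≥ 4.29) = 2·P(B_{15.22} ≥ 4.29) = 2(1 − Φ(4.29/√15.22)) ≈ 0.2715

By the reflection principle for Brownian motion, P(M_t ≥ a) = 2 · P(B_t ≥ a) for a ≥ 0. Since B_t ~ N(0, t), P(B_t ≥ 4.29) = 1 − Φ(4.29/√t) = 1 − Φ(4.29/√15.22) = 1 − Φ(1.0996). So
  P(M_{15.22} ≥ 4.29) = 2(1 − Φ(1.0996)) ≈ 0.2715.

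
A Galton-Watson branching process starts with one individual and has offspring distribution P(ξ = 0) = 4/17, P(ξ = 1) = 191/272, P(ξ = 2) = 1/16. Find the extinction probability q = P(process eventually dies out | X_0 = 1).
q = 1

Mean offspring μ = 0·4/17 + 1·191/272 + 2·1/16 = 225/272 ≤ 1. For μ ≤ 1 with offspring not concentrated at 1, the Galton-Watson process goes extinct almost surely, so q = 1.
(Algebraic check: The pgf is f(s) = 4/17 + 191/272·s + 1/16·s². The extinction probability q is the smallest fixed point of f in [0, 1]. Setting s = f(s):
  1/16·s² + (191/272 − 1)·s + 4/17 = 0
  1/16·s² − (4/17 + 1/16)·s + 4/17 = 0
which factors as (s − 1)·(1/16·s − 4/17) = 0, giving roots s = 1 and s = (4/17)/(1/16) = 64/17. Since 64/17 ≥ 1, the smallest root in [0, 1] is s = 1.)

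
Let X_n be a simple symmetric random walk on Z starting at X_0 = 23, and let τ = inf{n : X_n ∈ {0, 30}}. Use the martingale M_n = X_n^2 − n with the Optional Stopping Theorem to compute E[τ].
E[τ] = 161

M_n = X_n^2 − n is a martingale (since E[X_{n+1}^2 | F_n] = X_n^2 + 1). By OST (τ has finite mean in a bounded region), E[M_τ] = E[M_0] = X_0^2 − 0 = 23^2 = 529. Also E[M_τ] = E[X_τ^2] − E[τ]. The walk exits at 0 or 30, with P(hit 30 first) = 23/30, so E[X_τ^2] = 30^2 · 23/30 + 0 = 690. Thus E[τ] = E[X_τ^2] − E[M_τ] = 690 − 529 = 161 = 23(30 − 23) = 161.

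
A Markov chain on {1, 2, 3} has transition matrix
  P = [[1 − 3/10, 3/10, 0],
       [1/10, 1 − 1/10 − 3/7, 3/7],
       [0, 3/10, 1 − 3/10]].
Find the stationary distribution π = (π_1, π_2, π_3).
π = (7/58, 21/58, 15/29)

This is a birth-death chain on three states, which satisfies detailed balance: π_1 · P_{12} = π_2 · P_{21} and π_2 · P_{23} = π_3 · P_{32}.
From π_1 · 3/10 = π_2 · 1/10: π_2/π_1 = (3/10)/(1/10) = 3.
From π_2 · 3/7 = π_3 · 3/10: π_3/π_2 = (3/7)/(3/10) = 10/7.
Take π_1 proportional to 1; then unnormalized π = (1, 3, 30/7). Normalize by dividing by the sum 58/7:
  π = (7/58, 21/58, 15/29).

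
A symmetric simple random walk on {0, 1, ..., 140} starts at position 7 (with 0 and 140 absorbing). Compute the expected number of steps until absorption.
E[τ | X_0 = 7] = 931

Let v_k = E[τ | X_0 = k]. Boundary: v_0 = v_140 = 0. Recurrence: v_k = 1 + (v_{k-1} + v_{k+1})/2 for 1 ≤ k ≤ 139. The particular solution to v_k − (v_{k-1} + v_{k+1})/2 = 1 is v_k = −k^2. Adding homogeneous solution A + B k and matching boundaries gives v_k = k (140 − k). Substituting k = 7: v_7 = 7 · 133 = 931.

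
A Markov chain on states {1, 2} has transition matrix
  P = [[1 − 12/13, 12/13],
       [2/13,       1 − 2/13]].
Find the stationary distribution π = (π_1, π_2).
π_1 = 1/7, π_2 = 6/7

Solve πP = π with π_1 + π_2 = 1. From πP = π: π_1 · (1 − 12/13) + π_2 · 2/13 = π_1 ⇒ π_2 · 2/13 = π_1 · 12/13 ⇒ π_2/π_1 = (12/13)/(2/13) = 6. Together with π_1 + π_2 = 1:
  π_1 = (2/13)/(12/13 + 2/13) = (2/13)/(14/13) = 1/7,
  π_2 = (12/13)/(12/13 + 2/13) = (12/13)/(14/13) = 6/7.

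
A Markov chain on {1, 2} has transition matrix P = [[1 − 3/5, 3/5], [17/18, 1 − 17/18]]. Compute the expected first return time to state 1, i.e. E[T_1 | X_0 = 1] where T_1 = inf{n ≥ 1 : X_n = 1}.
E[T_1 | X_0 = 1] = 1/π_1 = 139/85

For an irreducible recurrent Markov chain with stationary distribution π, E[T_i | X_0 = i] = 1/π_i (Kac's formula). Here π_1 = (17/18)/(3/5 + 17/18) = (17/18)/(139/90) = 85/139, so E[T_1 | X_0 = 1] = 1/π_1 = (3/5 + 17/18)/(17/18) = (139/90)/(17/18) = 139/85.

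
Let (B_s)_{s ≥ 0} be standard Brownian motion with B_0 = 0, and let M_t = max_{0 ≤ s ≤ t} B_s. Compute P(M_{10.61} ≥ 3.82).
P(M_{10.61} ≥ 3.82) = 2·P(B_{10.61} ≥ 3.82) = 2(1 − Φ(3.82/√10.61)) ≈ 0.2409

By the reflection principle for Brownian motion, P(M_t ≥ a) = 2 · P(B_t ≥ a) for a ≥ 0. Since B_t ~ N(0, t), P(B_t ≥ 3.82) = 1 − Φ(3.82/√t) = 1 − Φ(3.82/√10.61) = 1 − Φ(1.1728). So
  P(M_{10.61} ≥ 3.82) = 2(1 − Φ(1.1728)) ≈ 0.2409.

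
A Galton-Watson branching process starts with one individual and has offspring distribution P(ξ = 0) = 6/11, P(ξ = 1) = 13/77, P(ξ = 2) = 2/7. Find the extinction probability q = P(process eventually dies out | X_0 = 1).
q = 1

Mean offspring μ = 0·6/11 + 1·13/77 + 2·2/7 = 57/77 ≤ 1. For μ ≤ 1 with offspring not concentrated at 1, the Galton-Watson process goes extinct almost surely, so q = 1.
(Algebraic check: The pgf is f(s) = 6/11 + 13/77·s + 2/7·s². The extinction probability q is the smallest fixed point of f in [0, 1]. Setting s = f(s):
  2/7·s² + (13/77 − 1)·s + 6/11 = 0
  2/7·s² − (6/11 + 2/7)·s + 6/11 = 0
which factors as (s − 1)·(2/7·s − 6/11) = 0, giving roots s = 1 and s = (6/11)/(2/7) = 21/11. Since 21/11 ≥ 1, the smallest root in [0, 1] is s = 1.)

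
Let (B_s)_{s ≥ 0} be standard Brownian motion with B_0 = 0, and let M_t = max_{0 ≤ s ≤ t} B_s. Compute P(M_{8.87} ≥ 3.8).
P(M_{8.87} ≥ 3.8) = 2·P(B_{8.87} ≥ 3.8) = 2(1 − Φ(3.8/√8.87)) ≈ 0.2020

By the reflection principle for Brownian motion, P(M_t ≥ a) = 2 · P(B_t ≥ a) for a ≥ 0. Since B_t ~ N(0, t), P(B_t ≥ 3.8) = 1 − Φ(3.8/√t) = 1 − Φ(3.8/√8.87) = 1 − Φ(1.2759). So
  P(M_{8.87} ≥ 3.8) = 2(1 − Φ(1.2759)) ≈ 0.2020.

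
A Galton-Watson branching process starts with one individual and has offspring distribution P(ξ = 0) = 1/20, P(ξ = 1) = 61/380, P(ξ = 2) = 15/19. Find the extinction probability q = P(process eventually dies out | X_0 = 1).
q = 19/300

The pgf is f(s) = 1/20 + 61/380·s + 15/19·s². The extinction probability q is the smallest fixed point of f in [0, 1]. Setting s = f(s):
  15/19·s² + (61/380 − 1)·s + 1/20 = 0
  15/19·s² − (1/20 + 15/19)·s + 1/20 = 0
which factors as (s − 1)·(15/19·s − 1/20) = 0, giving roots s = 1 and s = (1/20)/(15/19) = 19/300.
Mean offspring μ = 61/380 + 2·15/19 = 661/380 > 1 (supercritical), so q < 1. The extinction probability is the smaller root: q = (1/20)/(15/19) = 19/300.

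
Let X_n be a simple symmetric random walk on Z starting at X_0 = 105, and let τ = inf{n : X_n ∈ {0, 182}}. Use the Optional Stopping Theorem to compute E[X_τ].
E[X_τ] = 105

X_n is a martingale and τ is a bounded-mean stopping time (indeed τ is finite a.s. with bounded expectation since the walk is in a bounded region). By the OST, E[X_τ] = E[X_0] = 105. Equivalently: E[X_τ] = 182 · P(hit 182 first) + 0 · P(hit 0 first) = 182 · (105/182) = 105.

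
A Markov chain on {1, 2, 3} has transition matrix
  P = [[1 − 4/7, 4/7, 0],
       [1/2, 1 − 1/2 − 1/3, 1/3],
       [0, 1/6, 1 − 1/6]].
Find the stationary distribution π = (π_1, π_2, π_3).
π = (7/31, 8/31, 16/31)

This is a birth-death chain on three states, which satisfies detailed balance: π_1 · P_{12} = π_2 · P_{21} and π_2 · P_{23} = π_3 · P_{32}.
From π_1 · 4/7 = π_2 · 1/2: π_2/π_1 = (4/7)/(1/2) = 8/7.
From π_2 · 1/3 = π_3 · 1/6: π_3/π_2 = (1/3)/(1/6) = 2.
Take π_1 proportional to 1; then unnormalized π = (1, 8/7, 16/7). Normalize by dividing by the sum 31/7:
  π = (7/31, 8/31, 16/31).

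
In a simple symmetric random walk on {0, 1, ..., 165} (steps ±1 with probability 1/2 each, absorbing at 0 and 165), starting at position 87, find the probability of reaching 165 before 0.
P(hit 165 before 0) = 87/165 = 29/55

Let u_k = P(hit 165 before 0 | start at k). Then u_0 = 0, u_165 = 1, and u_k = u_{k-1}/2 + u_{k+1}/2 for 1 ≤ k ≤ 164. This harmonic recurrence is solved by u_k = k/165, giving u_87 = 87/165 = 29/55.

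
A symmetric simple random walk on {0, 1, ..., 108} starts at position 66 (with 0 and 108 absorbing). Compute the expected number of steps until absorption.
E[τ | X_0 = 66] = 2772

Let v_k = E[τ | X_0 = k]. Boundary: v_0 = v_108 = 0. Recurrence: v_k = 1 + (v_{k-1} + v_{k+1})/2 for 1 ≤ k ≤ 107. The particular solution to v_k − (v_{k-1} + v_{k+1})/2 = 1 is v_k = −k^2. Adding homogeneous solution A + B k and matching boundaries gives v_k = k (108 − k). Substituting k = 66: v_66 = 66 · 42 = 2772.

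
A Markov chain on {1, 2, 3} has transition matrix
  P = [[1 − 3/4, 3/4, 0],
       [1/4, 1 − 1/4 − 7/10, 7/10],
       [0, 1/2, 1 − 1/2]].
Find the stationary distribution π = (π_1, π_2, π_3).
π = (5/41, 15/41, 21/41)

This is a birth-death chain on three states, which satisfies detailed balance: π_1 · P_{12} = π_2 · P_{21} and π_2 · P_{23} = π_3 · P_{32}.
From π_1 · 3/4 = π_2 · 1/4: π_2/π_1 = (3/4)/(1/4) = 3.
From π_2 · 7/10 = π_3 · 1/2: π_3/π_2 = (7/10)/(1/2) = 7/5.
Take π_1 proportional to 1; then unnormalized π = (1, 3, 21/5). Normalize by dividing by the sum 41/5:
  π = (5/41, 15/41, 21/41).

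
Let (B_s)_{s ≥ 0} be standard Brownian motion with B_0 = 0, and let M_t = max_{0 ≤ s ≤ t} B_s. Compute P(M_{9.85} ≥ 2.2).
P(M_{9.85} ≥ 2.2) = 2·P(B_{9.85} ≥ 2.2) = 2(1 − Φ(2.2/√9.85)) ≈ 0.4833

By the reflection principle for Brownian motion, P(M_t ≥ a) = 2 · P(B_t ≥ a) for a ≥ 0. Since B_t ~ N(0, t), P(B_t ≥ 2.2) = 1 − Φ(2.2/√t) = 1 − Φ(2.2/√9.85) = 1 − Φ(0.7010). So
  P(M_{9.85} ≥ 2.2) = 2(1 − Φ(0.7010)) ≈ 0.4833.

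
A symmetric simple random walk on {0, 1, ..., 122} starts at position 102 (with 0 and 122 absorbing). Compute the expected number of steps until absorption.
E[τ | X_0 = 102] = 2040

Let v_k = E[τ | X_0 = k]. Boundary: v_0 = v_122 = 0. Recurrence: v_k = 1 + (v_{k-1} + v_{k+1})/2 for 1 ≤ k ≤ 121. The particular solution to v_k − (v_{k-1} + v_{k+1})/2 = 1 is v_k = −k^2. Adding homogeneous solution A + B k and matching boundaries gives v_k = k (122 − k). Substituting k = 102: v_102 = 102 · 20 = 2040.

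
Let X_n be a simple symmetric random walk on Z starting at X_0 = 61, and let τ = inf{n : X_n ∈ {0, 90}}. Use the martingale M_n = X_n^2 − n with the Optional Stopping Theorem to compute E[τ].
E[τ] = 1769

M_n = X_n^2 − n is a martingale (since E[X_{n+1}^2 | F_n] = X_n^2 + 1). By OST (τ has finite mean in a bounded region), E[M_τ] = E[M_0] = X_0^2 − 0 = 61^2 = 3721. Also E[M_τ] = E[X_τ^2] − E[τ]. The walk exits at 0 or 90, with P(hit 90 first) = 61/90, so E[X_τ^2] = 90^2 · 61/90 + 0 = 5490. Thus E[τ] = E[X_τ^2] − E[M_τ] = 5490 − 3721 = 1769 = 61(90 − 61) = 1769.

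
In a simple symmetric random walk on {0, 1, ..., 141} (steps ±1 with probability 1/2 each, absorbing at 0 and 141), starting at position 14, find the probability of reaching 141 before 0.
P(hit 141 before 0) = 14/141

Let u_k = P(hit 141 before 0 | start at k). Then u_0 = 0, u_141 = 1, and u_k = u_{k-1}/2 + u_{k+1}/2 for 1 ≤ k ≤ 140. This harmonic recurrence is solved by u_k = k/141, giving u_14 = 14/141.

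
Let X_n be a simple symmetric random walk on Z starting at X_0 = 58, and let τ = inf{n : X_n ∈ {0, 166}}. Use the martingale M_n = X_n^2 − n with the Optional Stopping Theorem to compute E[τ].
E[τ] = 6264

M_n = X_n^2 − n is a martingale (since E[X_{n+1}^2 | F_n] = X_n^2 + 1). By OST (τ has finite mean in a bounded region), E[M_τ] = E[M_0] = X_0^2 − 0 = 58^2 = 3364. Also E[M_τ] = E[X_τ^2] − E[τ]. The walk exits at 0 or 166, with P(hit 166 first) = 58/166, so E[X_τ^2] = 166^2 · 58/166 + 0 = 9628. Thus E[τ] = E[X_τ^2] − E[M_τ] = 9628 − 3364 = 6264 = 58(166 − 58) = 6264.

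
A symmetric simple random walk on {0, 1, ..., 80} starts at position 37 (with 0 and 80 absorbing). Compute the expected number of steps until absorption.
E[τ | X_0 = 37] = 1591

Let v_k = E[τ | X_0 = k]. Boundary: v_0 = v_80 = 0. Recurrence: v_k = 1 + (v_{k-1} + v_{k+1})/2 for 1 ≤ k ≤ 79. The particular solution to v_k − (v_{k-1} + v_{k+1})/2 = 1 is v_k = −k^2. Adding homogeneous solution A + B k and matching boundaries gives v_k = k (80 − k). Substituting k = 37: v_37 = 37 · 43 = 1591.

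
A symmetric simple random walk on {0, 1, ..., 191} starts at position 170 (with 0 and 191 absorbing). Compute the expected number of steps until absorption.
E[τ | X_0 = 170] = 3570

Let v_k = E[τ | X_0 = k]. Boundary: v_0 = v_191 = 0. Recurrence: v_k = 1 + (v_{k-1} + v_{k+1})/2 for 1 ≤ k ≤ 190. The particular solution to v_k − (v_{k-1} + v_{k+1})/2 = 1 is v_k = −k^2. Adding homogeneous solution A + B k and matching boundaries gives v_k = k (191 − k). Substituting k = 170: v_170 = 170 · 21 = 3570.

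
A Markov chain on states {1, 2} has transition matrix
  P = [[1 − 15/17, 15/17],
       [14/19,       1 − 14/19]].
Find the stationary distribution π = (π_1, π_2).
π_1 = 238/523, π_2 = 285/523

Solve πP = π with π_1 + π_2 = 1. From πP = π: π_1 · (1 − 15/17) + π_2 · 14/19 = π_1 ⇒ π_2 · 14/19 = π_1 · 15/17 ⇒ π_2/π_1 = (15/17)/(14/19) = 285/238. Together with π_1 + π_2 = 1:
  π_1 = (14/19)/(15/17 + 14/19) = (14/19)/(523/323) = 238/523,
  π_2 = (15/17)/(15/17 + 14/19) = (15/17)/(523/323) = 285/523.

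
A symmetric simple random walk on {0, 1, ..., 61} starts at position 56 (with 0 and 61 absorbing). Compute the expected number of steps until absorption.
E[τ | X_0 = 56] = 280

Let v_k = E[τ | X_0 = k]. Boundary: v_0 = v_61 = 0. Recurrence: v_k = 1 + (v_{k-1} + v_{k+1})/2 for 1 ≤ k ≤ 60. The particular solution to v_k − (v_{k-1} + v_{k+1})/2 = 1 is v_k = −k^2. Adding homogeneous solution A + B k and matching boundaries gives v_k = k (61 − k). Substituting k = 56: v_56 = 56 · 5 = 280.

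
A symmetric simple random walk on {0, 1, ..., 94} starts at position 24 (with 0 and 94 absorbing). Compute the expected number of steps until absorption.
E[τ | X_0 = 24] = 1680

Let v_k = E[τ | X_0 = k]. Boundary: v_0 = v_94 = 0. Recurrence: v_k = 1 + (v_{k-1} + v_{k+1})/2 for 1 ≤ k ≤ 93. The particular solution to v_k − (v_{k-1} + v_{k+1})/2 = 1 is v_k = −k^2. Adding homogeneous solution A + B k and matching boundaries gives v_k = k (94 − k). Substituting k = 24: v_24 = 24 · 70 = 1680.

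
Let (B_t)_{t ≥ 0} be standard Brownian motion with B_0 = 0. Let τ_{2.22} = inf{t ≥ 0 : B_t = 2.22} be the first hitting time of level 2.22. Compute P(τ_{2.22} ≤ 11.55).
P(τ_{2.22} ≤ 11.55) = 2(1 − Φ(2.22/√11.55)) = 2(1 − Φ(0.6532)) ≈ 0.5136

By the reflection principle for standard BM, P(τ_b ≤ t) = 2 · P(B_t ≥ b). Since B_t ~ N(0, t), P(B_t ≥ 2.22) = 1 − Φ(2.22/√t) = 1 − Φ(2.22/√11.55) = 1 − Φ(0.6532) ≈ 0.25681. Doubling: P(τ_{2.22} ≤ 11.55) ≈ 2 · 0.25681 = 0.51362 ≈ 0.5136.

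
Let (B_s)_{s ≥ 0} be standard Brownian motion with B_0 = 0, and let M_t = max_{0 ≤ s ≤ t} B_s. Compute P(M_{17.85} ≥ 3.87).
P(M_{17.85} ≥ 3.87) = 2·P(B_{17.85} ≥ 3.87) = 2(1 − Φ(3.87/√17.85)) ≈ 0.3597

By the reflection principle for Brownian motion, P(M_t ≥ a) = 2 · P(B_t ≥ a) for a ≥ 0. Since B_t ~ N(0, t), P(B_t ≥ 3.87) = 1 − Φ(3.87/√t) = 1 − Φ(3.87/√17.85) = 1 − Φ(0.9160). So
  P(M_{17.85} ≥ 3.87) = 2(1 − Φ(0.9160)) ≈ 0.3597.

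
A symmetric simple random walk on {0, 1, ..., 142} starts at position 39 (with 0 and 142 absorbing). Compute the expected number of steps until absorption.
E[τ | X_0 = 39] = 4017

Let v_k = E[τ | X_0 = k]. Boundary: v_0 = v_142 = 0. Recurrence: v_k = 1 + (v_{k-1} + v_{k+1})/2 for 1 ≤ k ≤ 141. The particular solution to v_k − (v_{k-1} + v_{k+1})/2 = 1 is v_k = −k^2. Adding homogeneous solution A + B k and matching boundaries gives v_k = k (142 − k). Substituting k = 39: v_39 = 39 · 103 = 4017.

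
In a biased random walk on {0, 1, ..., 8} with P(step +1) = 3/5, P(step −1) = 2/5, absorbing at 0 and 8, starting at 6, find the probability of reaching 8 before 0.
P(hit 8 before 0) = (1 − (2/3)^6) / (1 − (2/3)^8) = 1197/1261

Let u_k denote P(reach 8 before 0 | start at k). Boundary: u_0 = 0, u_8 = 1. Recurrence: u_k = 3/5·u_{k+1} + 2/5·u_{k-1} for 1 ≤ k ≤ 7. Try u_k = A + B·r^k with r = q/p = (2/5)/(3/5) = 2/3. Substitution satisfies the recurrence; boundary conditions give:
  u_k = (1 − r^k) / (1 − r^N) = (1 − (2/3)^6) / (1 − (2/3)^8) = 1197/1261.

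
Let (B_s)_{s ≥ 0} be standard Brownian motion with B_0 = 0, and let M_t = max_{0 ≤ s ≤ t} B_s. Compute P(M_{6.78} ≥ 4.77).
P(M_{6.78} ≥ 4.77) = 2·P(B_{6.78} ≥ 4.77) = 2(1 − Φ(4.77/√6.78)) ≈ 0.0670

By the reflection principle for Brownian motion, P(M_t ≥ a) = 2 · P(B_t ≥ a) for a ≥ 0. Since B_t ~ N(0, t), P(B_t ≥ 4.77) = 1 − Φ(4.77/√t) = 1 − Φ(4.77/√6.78) = 1 − Φ(1.8319). So
  P(M_{6.78} ≥ 4.77) = 2(1 − Φ(1.8319)) ≈ 0.0670.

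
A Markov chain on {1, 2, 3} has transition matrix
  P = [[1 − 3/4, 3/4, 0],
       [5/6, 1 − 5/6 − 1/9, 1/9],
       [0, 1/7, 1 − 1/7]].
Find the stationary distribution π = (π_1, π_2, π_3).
π = (5/13, 9/26, 7/26)

This is a birth-death chain on three states, which satisfies detailed balance: π_1 · P_{12} = π_2 · P_{21} and π_2 · P_{23} = π_3 · P_{32}.
From π_1 · 3/4 = π_2 · 5/6: π_2/π_1 = (3/4)/(5/6) = 9/10.
From π_2 · 1/9 = π_3 · 1/7: π_3/π_2 = (1/9)/(1/7) = 7/9.
Take π_1 proportional to 1; then unnormalized π = (1, 9/10, 7/10). Normalize by dividing by the sum 13/5:
  π = (5/13, 9/26, 7/26).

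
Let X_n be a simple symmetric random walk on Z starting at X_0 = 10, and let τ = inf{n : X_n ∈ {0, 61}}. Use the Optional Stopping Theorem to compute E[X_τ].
E[X_τ] = 10

X_n is a martingale and τ is a bounded-mean stopping time (indeed τ is finite a.s. with bounded expectation since the walk is in a bounded region). By the OST, E[X_τ] = E[X_0] = 10. Equivalently: E[X_τ] = 61 · P(hit 61 first) + 0 · P(hit 0 first) = 61 · (10/61) = 10.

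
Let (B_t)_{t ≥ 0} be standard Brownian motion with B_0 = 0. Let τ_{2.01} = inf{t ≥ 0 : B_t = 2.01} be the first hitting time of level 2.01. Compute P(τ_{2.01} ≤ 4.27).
P(τ_{2.01} ≤ 4.27) = 2(1 − Φ(2.01/√4.27)) = 2(1 − Φ(0.9727)) ≈ 0.3307

By the reflection principle for standard BM, P(τ_b ≤ t) = 2 · P(B_t ≥ b). Since B_t ~ N(0, t), P(B_t ≥ 2.01) = 1 − Φ(2.01/√t) = 1 − Φ(2.01/√4.27) = 1 − Φ(0.9727) ≈ 0.16535. Doubling: P(τ_{2.01} ≤ 4.27) ≈ 2 · 0.16535 = 0.33070 ≈ 0.3307.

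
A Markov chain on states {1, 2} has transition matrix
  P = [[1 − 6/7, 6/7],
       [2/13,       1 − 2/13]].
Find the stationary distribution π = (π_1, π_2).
π_1 = 7/46, π_2 = 39/46

Solve πP = π with π_1 + π_2 = 1. From πP = π: π_1 · (1 − 6/7) + π_2 · 2/13 = π_1 ⇒ π_2 · 2/13 = π_1 · 6/7 ⇒ π_2/π_1 = (6/7)/(2/13) = 39/7. Together with π_1 + π_2 = 1:
  π_1 = (2/13)/(6/7 + 2/13) = (2/13)/(92/91) = 7/46,
  π_2 = (6/7)/(6/7 + 2/13) = (6/7)/(92/91) = 39/46.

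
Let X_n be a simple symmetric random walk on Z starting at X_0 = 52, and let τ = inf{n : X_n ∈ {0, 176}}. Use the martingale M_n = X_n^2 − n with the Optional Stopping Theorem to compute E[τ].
E[τ] = 6448

M_n = X_n^2 − n is a martingale (since E[X_{n+1}^2 | F_n] = X_n^2 + 1). By OST (τ has finite mean in a bounded region), E[M_τ] = E[M_0] = X_0^2 − 0 = 52^2 = 2704. Also E[M_τ] = E[X_τ^2] − E[τ]. The walk exits at 0 or 176, with P(hit 176 first) = 52/176, so E[X_τ^2] = 176^2 · 52/176 + 0 = 9152. Thus E[τ] = E[X_τ^2] − E[M_τ] = 9152 − 2704 = 6448 = 52(176 − 52) = 6448.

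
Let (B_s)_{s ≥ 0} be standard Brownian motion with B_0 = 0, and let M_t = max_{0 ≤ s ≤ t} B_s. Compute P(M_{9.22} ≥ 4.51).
P(M_{9.22} ≥ 4.51) = 2·P(B_{9.22} ≥ 4.51) = 2(1 − Φ(4.51/√9.22)) ≈ 0.1375

By the reflection principle for Brownian motion, P(M_t ≥ a) = 2 · P(B_t ≥ a) for a ≥ 0. Since B_t ~ N(0, t), P(B_t ≥ 4.51) = 1 − Φ(4.51/√t) = 1 − Φ(4.51/√9.22) = 1 − Φ(1.4853). So
  P(M_{9.22} ≥ 4.51) = 2(1 − Φ(1.4853)) ≈ 0.1375.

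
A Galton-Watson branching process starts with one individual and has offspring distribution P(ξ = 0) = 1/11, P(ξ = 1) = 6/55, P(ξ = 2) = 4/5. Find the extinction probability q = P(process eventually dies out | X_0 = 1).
q = 5/44

The pgf is f(s) = 1/11 + 6/55·s + 4/5·s². The extinction probability q is the smallest fixed point of f in [0, 1]. Setting s = f(s):
  4/5·s² + (6/55 − 1)·s + 1/11 = 0
  4/5·s² − (1/11 + 4/5)·s + 1/11 = 0
which factors as (s − 1)·(4/5·s − 1/11) = 0, giving roots s = 1 and s = (1/11)/(4/5) = 5/44.
Mean offspring μ = 6/55 + 2·4/5 = 94/55 > 1 (supercritical), so q < 1. The extinction probability is the smaller root: q = (1/11)/(4/5) = 5/44.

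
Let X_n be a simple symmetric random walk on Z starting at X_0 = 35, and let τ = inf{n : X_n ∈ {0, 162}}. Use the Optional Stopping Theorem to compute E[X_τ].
E[X_τ] = 35

X_n is a martingale and τ is a bounded-mean stopping time (indeed τ is finite a.s. with bounded expectation since the walk is in a bounded region). By the OST, E[X_τ] = E[X_0] = 35. Equivalently: E[X_τ] = 162 · P(hit 162 first) + 0 · P(hit 0 first) = 162 · (35/162) = 35.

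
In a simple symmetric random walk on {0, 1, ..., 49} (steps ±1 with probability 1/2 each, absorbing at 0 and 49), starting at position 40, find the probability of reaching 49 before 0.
P(hit 49 before 0) = 40/49

Let u_k = P(hit 49 before 0 | start at k). Then u_0 = 0, u_49 = 1, and u_k = u_{k-1}/2 + u_{k+1}/2 for 1 ≤ k ≤ 48. This harmonic recurrence is solved by u_k = k/49, giving u_40 = 40/49.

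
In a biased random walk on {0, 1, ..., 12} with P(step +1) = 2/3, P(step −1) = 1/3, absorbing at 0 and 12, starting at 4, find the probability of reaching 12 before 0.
P(hit 12 before 0) = (1 − (1/2)^4) / (1 − (1/2)^12) = 256/273

Let u_k denote P(reach 12 before 0 | start at k). Boundary: u_0 = 0, u_12 = 1. Recurrence: u_k = 2/3·u_{k+1} + 1/3·u_{k-1} for 1 ≤ k ≤ 11. Try u_k = A + B·r^k with r = q/p = (1/3)/(2/3) = 1/2. Substitution satisfies the recurrence; boundary conditions give:
  u_k = (1 − r^k) / (1 − r^N) = (1 − (1/2)^4) / (1 − (1/2)^12) = 256/273.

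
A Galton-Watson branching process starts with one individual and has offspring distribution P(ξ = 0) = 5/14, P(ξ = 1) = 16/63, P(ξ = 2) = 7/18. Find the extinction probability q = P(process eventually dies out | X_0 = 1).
q = 45/49

The pgf is f(s) = 5/14 + 16/63·s + 7/18·s². The extinction probability q is the smallest fixed point of f in [0, 1]. Setting s = f(s):
  7/18·s² + (16/63 − 1)·s + 5/14 = 0
  7/18·s² − (5/14 + 7/18)·s + 5/14 = 0
which factors as (s − 1)·(7/18·s − 5/14) = 0, giving roots s = 1 and s = (5/14)/(7/18) = 45/49.
Mean offspring μ = 16/63 + 2·7/18 = 65/63 > 1 (supercritical), so q < 1. The extinction probability is the smaller root: q = (5/14)/(7/18) = 45/49.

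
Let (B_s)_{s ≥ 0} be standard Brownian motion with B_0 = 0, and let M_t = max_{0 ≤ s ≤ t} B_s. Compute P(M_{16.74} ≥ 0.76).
P(M_{16.74} ≥ 0.76) = 2·P(B_{16.74} ≥ 0.76) = 2(1 − Φ(0.76/√16.74)) ≈ 0.8526

By the reflection principle for Brownian motion, P(M_t ≥ a) = 2 · P(B_t ≥ a) for a ≥ 0. Since B_t ~ N(0, t), P(B_t ≥ 0.76) = 1 − Φ(0.76/√t) = 1 − Φ(0.76/√16.74) = 1 − Φ(0.1858). So
  P(M_{16.74} ≥ 0.76) = 2(1 − Φ(0.1858)) ≈ 0.8526.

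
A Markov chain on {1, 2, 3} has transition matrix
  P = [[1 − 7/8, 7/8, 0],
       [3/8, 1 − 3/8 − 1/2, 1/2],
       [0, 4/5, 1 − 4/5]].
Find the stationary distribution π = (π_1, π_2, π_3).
π = (24/115, 56/115, 7/23)

This is a birth-death chain on three states, which satisfies detailed balance: π_1 · P_{12} = π_2 · P_{21} and π_2 · P_{23} = π_3 · P_{32}.
From π_1 · 7/8 = π_2 · 3/8: π_2/π_1 = (7/8)/(3/8) = 7/3.
From π_2 · 1/2 = π_3 · 4/5: π_3/π_2 = (1/2)/(4/5) = 5/8.
Take π_1 proportional to 1; then unnormalized π = (1, 7/3, 35/24). Normalize by dividing by the sum 115/24:
  π = (24/115, 56/115, 7/23).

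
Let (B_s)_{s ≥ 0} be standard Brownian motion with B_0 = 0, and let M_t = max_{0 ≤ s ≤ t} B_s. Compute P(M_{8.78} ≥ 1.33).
P(M_{8.78} ≥ 1.33) = 2·P(B_{8.78} ≥ 1.33) = 2(1 − Φ(1.33/√8.78)) ≈ 0.6535

By the reflection principle for Brownian motion, P(M_t ≥ a) = 2 · P(B_t ≥ a) for a ≥ 0. Since B_t ~ N(0, t), P(B_t ≥ 1.33) = 1 − Φ(1.33/√t) = 1 − Φ(1.33/√8.78) = 1 − Φ(0.4489). So
  P(M_{8.78} ≥ 1.33) = 2(1 − Φ(0.4489)) ≈ 0.6535.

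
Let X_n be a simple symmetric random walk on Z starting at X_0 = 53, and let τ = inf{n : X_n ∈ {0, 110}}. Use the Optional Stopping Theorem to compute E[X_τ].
E[X_τ] = 53

X_n is a martingale and τ is a bounded-mean stopping time (indeed τ is finite a.s. with bounded expectation since the walk is in a bounded region). By the OST, E[X_τ] = E[X_0] = 53. Equivalently: E[X_τ] = 110 · P(hit 110 first) + 0 · P(hit 0 first) = 110 · (53/110) = 53.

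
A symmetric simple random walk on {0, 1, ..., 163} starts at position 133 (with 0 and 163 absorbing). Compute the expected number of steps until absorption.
E[τ | X_0 = 133] = 3990

Let v_k = E[τ | X_0 = k]. Boundary: v_0 = v_163 = 0. Recurrence: v_k = 1 + (v_{k-1} + v_{k+1})/2 for 1 ≤ k ≤ 162. The particular solution to v_k − (v_{k-1} + v_{k+1})/2 = 1 is v_k = −k^2. Adding homogeneous solution A + B k and matching boundaries gives v_k = k (163 − k). Substituting k = 133: v_133 = 133 · 30 = 3990.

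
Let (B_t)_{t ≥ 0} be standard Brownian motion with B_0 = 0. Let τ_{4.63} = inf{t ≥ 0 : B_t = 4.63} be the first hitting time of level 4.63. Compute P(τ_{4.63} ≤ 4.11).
P(τ_{4.63} ≤ 4.11) = 2(1 − Φ(4.63/√4.11)) = 2(1 − Φ(2.2838)) ≈ 0.0224

By the reflection principle for standard BM, P(τ_b ≤ t) = 2 · P(B_t ≥ b). Since B_t ~ N(0, t), P(B_t ≥ 4.63) = 1 − Φ(4.63/√t) = 1 − Φ(4.63/√4.11) = 1 − Φ(2.2838) ≈ 0.01119. Doubling: P(τ_{4.63} ≤ 4.11) ≈ 2 · 0.01119 = 0.02238 ≈ 0.0224.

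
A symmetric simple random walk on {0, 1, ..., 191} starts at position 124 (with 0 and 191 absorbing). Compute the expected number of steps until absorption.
E[τ | X_0 = 124] = 8308

Let v_k = E[τ | X_0 = k]. Boundary: v_0 = v_191 = 0. Recurrence: v_k = 1 + (v_{k-1} + v_{k+1})/2 for 1 ≤ k ≤ 190. The particular solution to v_k − (v_{k-1} + v_{k+1})/2 = 1 is v_k = −k^2. Adding homogeneous solution A + B k and matching boundaries gives v_k = k (191 − k). Substituting k = 124: v_124 = 124 · 67 = 8308.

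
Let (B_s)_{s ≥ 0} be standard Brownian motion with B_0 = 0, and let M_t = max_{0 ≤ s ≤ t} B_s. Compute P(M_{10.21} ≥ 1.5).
P(M_{10.21} ≥ 1.5) = 2·P(B_{10.21} ≥ 1.5) = 2(1 − Φ(1.5/√10.21)) ≈ 0.6388

By the reflection principle for Brownian motion, P(M_t ≥ a) = 2 · P(B_t ≥ a) for a ≥ 0. Since B_t ~ N(0, t), P(B_t ≥ 1.5) = 1 − Φ(1.5/√t) = 1 − Φ(1.5/√10.21) = 1 − Φ(0.4694). So
  P(M_{10.21} ≥ 1.5) = 2(1 − Φ(0.4694)) ≈ 0.6388.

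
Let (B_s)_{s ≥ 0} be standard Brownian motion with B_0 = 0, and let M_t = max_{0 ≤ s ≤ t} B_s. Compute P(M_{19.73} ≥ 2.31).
P(M_{19.73} ≥ 2.31) = 2·P(B_{19.73} ≥ 2.31) = 2(1 − Φ(2.31/√19.73)) ≈ 0.6030

By the reflection principle for Brownian motion, P(M_t ≥ a) = 2 · P(B_t ≥ a) for a ≥ 0. Since B_t ~ N(0, t), P(B_t ≥ 2.31) = 1 − Φ(2.31/√t) = 1 − Φ(2.31/√19.73) = 1 − Φ(0.5201). So
  P(M_{19.73} ≥ 2.31) = 2(1 − Φ(0.5201)) ≈ 0.6030.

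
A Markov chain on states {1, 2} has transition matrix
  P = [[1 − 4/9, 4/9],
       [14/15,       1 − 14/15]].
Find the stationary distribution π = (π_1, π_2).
π_1 = 21/31, π_2 = 10/31

Solve πP = π with π_1 + π_2 = 1. From πP = π: π_1 · (1 − 4/9) + π_2 · 14/15 = π_1 ⇒ π_2 · 14/15 = π_1 · 4/9 ⇒ π_2/π_1 = (4/9)/(14/15) = 10/21. Together with π_1 + π_2 = 1:
  π_1 = (14/15)/(4/9 + 14/15) = (14/15)/(62/45) = 21/31,
  π_2 = (4/9)/(4/9 + 14/15) = (4/9)/(62/45) = 10/31.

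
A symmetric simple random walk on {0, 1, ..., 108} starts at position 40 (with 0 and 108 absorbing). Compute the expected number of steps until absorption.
E[τ | X_0 = 40] = 2720

Let v_k = E[τ | X_0 = k]. Boundary: v_0 = v_108 = 0. Recurrence: v_k = 1 + (v_{k-1} + v_{k+1})/2 for 1 ≤ k ≤ 107. The particular solution to v_k − (v_{k-1} + v_{k+1})/2 = 1 is v_k = −k^2. Adding homogeneous solution A + B k and matching boundaries gives v_k = k (108 − k). Substituting k = 40: v_40 = 40 · 68 = 2720.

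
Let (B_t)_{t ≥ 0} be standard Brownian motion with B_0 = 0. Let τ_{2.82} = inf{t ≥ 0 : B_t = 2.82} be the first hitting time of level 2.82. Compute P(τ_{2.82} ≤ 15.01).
P(τ_{2.82} ≤ 15.01) = 2(1 − Φ(2.82/√15.01)) = 2(1 − Φ(0.7279)) ≈ 0.4667

By the reflection principle for standard BM, P(τ_b ≤ t) = 2 · P(B_t ≥ b). Since B_t ~ N(0, t), P(B_t ≥ 2.82) = 1 − Φ(2.82/√t) = 1 − Φ(2.82/√15.01) = 1 − Φ(0.7279) ≈ 0.23334. Doubling: P(τ_{2.82} ≤ 15.01) ≈ 2 · 0.23334 = 0.46668 ≈ 0.4667.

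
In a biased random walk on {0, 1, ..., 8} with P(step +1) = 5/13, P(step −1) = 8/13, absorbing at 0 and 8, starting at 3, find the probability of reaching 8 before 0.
P(hit 8 before 0) = (1 − (8/5)^3) / (1 − (8/5)^8) = 403125/5462197

Let u_k denote P(reach 8 before 0 | start at k). Boundary: u_0 = 0, u_8 = 1. Recurrence: u_k = 5/13·u_{k+1} + 8/13·u_{k-1} for 1 ≤ k ≤ 7. Try u_k = A + B·r^k with r = q/p = (8/13)/(5/13) = 8/5. Substitution satisfies the recurrence; boundary conditions give:
  u_k = (1 − r^k) / (1 − r^N) = (1 − (8/5)^3) / (1 − (8/5)^8) = 403125/5462197.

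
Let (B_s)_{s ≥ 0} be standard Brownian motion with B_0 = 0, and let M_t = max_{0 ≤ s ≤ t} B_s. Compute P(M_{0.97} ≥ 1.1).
P(M_{0.97} ≥ 1.1) = 2·P(B_{0.97} ≥ 1.1) = 2(1 − Φ(1.1/√0.97)) ≈ 0.2640

By the reflection principle for Brownian motion, P(M_t ≥ a) = 2 · P(B_t ≥ a) for a ≥ 0. Since B_t ~ N(0, t), P(B_t ≥ 1.1) = 1 − Φ(1.1/√t) = 1 − Φ(1.1/√0.97) = 1 − Φ(1.1169). So
  P(M_{0.97} ≥ 1.1) = 2(1 − Φ(1.1169)) ≈ 0.2640.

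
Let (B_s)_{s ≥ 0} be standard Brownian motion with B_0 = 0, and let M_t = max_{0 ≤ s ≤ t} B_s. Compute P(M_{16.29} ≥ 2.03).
P(M_{16.29} ≥ 2.03) = 2·P(B_{16.29} ≥ 2.03) = 2(1 − Φ(2.03/√16.29)) ≈ 0.6150

By the reflection principle for Brownian motion, P(M_t ≥ a) = 2 · P(B_t ≥ a) for a ≥ 0. Since B_t ~ N(0, t), P(B_t ≥ 2.03) = 1 − Φ(2.03/√t) = 1 − Φ(2.03/√16.29) = 1 − Φ(0.5030). So
  P(M_{16.29} ≥ 2.03) = 2(1 − Φ(0.5030)) ≈ 0.6150.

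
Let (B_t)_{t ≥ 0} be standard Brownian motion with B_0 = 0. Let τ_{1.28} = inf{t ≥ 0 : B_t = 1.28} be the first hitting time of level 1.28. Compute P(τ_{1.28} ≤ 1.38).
P(τ_{1.28} ≤ 1.38) = 2(1 − Φ(1.28/√1.38)) = 2(1 − Φ(1.0896)) ≈ 0.2759

By the reflection principle for standard BM, P(τ_b ≤ t) = 2 · P(B_t ≥ b). Since B_t ~ N(0, t), P(B_t ≥ 1.28) = 1 − Φ(1.28/√t) = 1 − Φ(1.28/√1.38) = 1 − Φ(1.0896) ≈ 0.13794. Doubling: P(τ_{1.28} ≤ 1.38) ≈ 2 · 0.13794 = 0.27588 ≈ 0.2759.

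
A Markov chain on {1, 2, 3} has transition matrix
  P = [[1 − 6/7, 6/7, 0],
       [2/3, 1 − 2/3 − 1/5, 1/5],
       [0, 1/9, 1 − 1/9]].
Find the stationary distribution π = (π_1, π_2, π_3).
π = (5/23, 45/161, 81/161)

This is a birth-death chain on three states, which satisfies detailed balance: π_1 · P_{12} = π_2 · P_{21} and π_2 · P_{23} = π_3 · P_{32}.
From π_1 · 6/7 = π_2 · 2/3: π_2/π_1 = (6/7)/(2/3) = 9/7.
From π_2 · 1/5 = π_3 · 1/9: π_3/π_2 = (1/5)/(1/9) = 9/5.
Take π_1 proportional to 1; then unnormalized π = (1, 9/7, 81/35). Normalize by dividing by the sum 23/5:
  π = (5/23, 45/161, 81/161).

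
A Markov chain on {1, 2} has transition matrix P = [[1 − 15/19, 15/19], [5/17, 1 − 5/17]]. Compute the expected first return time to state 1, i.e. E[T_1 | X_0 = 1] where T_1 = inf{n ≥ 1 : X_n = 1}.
E[T_1 | X_0 = 1] = 1/π_1 = 70/19

For an irreducible recurrent Markov chain with stationary distribution π, E[T_i | X_0 = i] = 1/π_i (Kac's formula). Here π_1 = (5/17)/(15/19 + 5/17) = (5/17)/(350/323) = 19/70, so E[T_1 | X_0 = 1] = 1/π_1 = (15/19 + 5/17)/(5/17) = (350/323)/(5/17) = 70/19.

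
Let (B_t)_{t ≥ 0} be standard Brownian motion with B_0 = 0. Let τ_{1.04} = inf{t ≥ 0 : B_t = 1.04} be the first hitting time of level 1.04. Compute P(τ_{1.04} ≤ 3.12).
P(τ_{1.04} ≤ 3.12) = 2(1 − Φ(1.04/√3.12)) = 2(1 − Φ(0.5888)) ≈ 0.5560

By the reflection principle for standard BM, P(τ_b ≤ t) = 2 · P(B_t ≥ b). Since B_t ~ N(0, t), P(B_t ≥ 1.04) = 1 − Φ(1.04/√t) = 1 − Φ(1.04/√3.12) = 1 − Φ(0.5888) ≈ 0.27800. Doubling: P(τ_{1.04} ≤ 3.12) ≈ 2 · 0.27800 = 0.55600 ≈ 0.5560.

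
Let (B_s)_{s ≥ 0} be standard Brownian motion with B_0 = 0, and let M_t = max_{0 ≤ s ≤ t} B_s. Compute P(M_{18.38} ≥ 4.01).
P(M_{18.38} ≥ 4.01) = 2·P(B_{18.38} ≥ 4.01) = 2(1 − Φ(4.01/√18.38)) ≈ 0.3496

By the reflection principle for Brownian motion, P(M_t ≥ a) = 2 · P(B_t ≥ a) for a ≥ 0. Since B_t ~ N(0, t), P(B_t ≥ 4.01) = 1 − Φ(4.01/√t) = 1 − Φ(4.01/√18.38) = 1 − Φ(0.9353). So
  P(M_{18.38} ≥ 4.01) = 2(1 − Φ(0.9353)) ≈ 0.3496.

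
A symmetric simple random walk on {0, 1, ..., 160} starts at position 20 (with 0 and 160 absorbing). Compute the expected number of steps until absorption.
E[τ | X_0 = 20] = 2800

Let v_k = E[τ | X_0 = k]. Boundary: v_0 = v_160 = 0. Recurrence: v_k = 1 + (v_{k-1} + v_{k+1})/2 for 1 ≤ k ≤ 159. The particular solution to v_k − (v_{k-1} + v_{k+1})/2 = 1 is v_k = −k^2. Adding homogeneous solution A + B k and matching boundaries gives v_k = k (160 − k). Substituting k = 20: v_20 = 20 · 140 = 2800.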